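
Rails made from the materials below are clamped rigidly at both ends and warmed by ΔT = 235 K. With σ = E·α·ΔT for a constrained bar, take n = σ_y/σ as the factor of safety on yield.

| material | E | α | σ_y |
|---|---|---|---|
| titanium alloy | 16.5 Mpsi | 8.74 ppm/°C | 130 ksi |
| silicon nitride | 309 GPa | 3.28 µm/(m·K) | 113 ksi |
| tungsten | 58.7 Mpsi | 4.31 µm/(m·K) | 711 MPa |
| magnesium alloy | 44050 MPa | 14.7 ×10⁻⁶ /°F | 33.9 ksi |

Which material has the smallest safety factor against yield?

magnesium alloy

Converting E to GPa, α to ×10⁻⁶/K, σ_y to MPa, then σ and n for each:
  titanium alloy: E = 113.8, α = 8.74, σ_y = 896.3 → σ = 234 MPa, n = 3.84
  silicon nitride: E = 309.0, α = 3.28, σ_y = 779.1 → σ = 238 MPa, n = 3.27
  tungsten: E = 404.7, α = 4.31, σ_y = 711.0 → σ = 410 MPa, n = 1.73
  magnesium alloy: E = 44.05, α = 26.5, σ_y = 233.7 → σ = 274 MPa, n = 0.853
Smallest n: magnesium alloy with n = 0.853.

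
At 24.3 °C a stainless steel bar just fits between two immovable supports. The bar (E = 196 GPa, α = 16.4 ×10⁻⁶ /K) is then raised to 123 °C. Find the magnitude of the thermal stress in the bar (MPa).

317 MPa

ΔT = 98.70 K. Constrained thermal stress σ = E·α·ΔT = 196.0×10³ MPa × 16.4×10⁻⁶ × 98.70 = 317 MPa (compressive).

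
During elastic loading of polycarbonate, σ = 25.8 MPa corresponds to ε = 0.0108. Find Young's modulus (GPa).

2.39 GPa

E = σ/ε = 25.8 MPa / 0.0108 = 2389 MPa = 2.39 GPa.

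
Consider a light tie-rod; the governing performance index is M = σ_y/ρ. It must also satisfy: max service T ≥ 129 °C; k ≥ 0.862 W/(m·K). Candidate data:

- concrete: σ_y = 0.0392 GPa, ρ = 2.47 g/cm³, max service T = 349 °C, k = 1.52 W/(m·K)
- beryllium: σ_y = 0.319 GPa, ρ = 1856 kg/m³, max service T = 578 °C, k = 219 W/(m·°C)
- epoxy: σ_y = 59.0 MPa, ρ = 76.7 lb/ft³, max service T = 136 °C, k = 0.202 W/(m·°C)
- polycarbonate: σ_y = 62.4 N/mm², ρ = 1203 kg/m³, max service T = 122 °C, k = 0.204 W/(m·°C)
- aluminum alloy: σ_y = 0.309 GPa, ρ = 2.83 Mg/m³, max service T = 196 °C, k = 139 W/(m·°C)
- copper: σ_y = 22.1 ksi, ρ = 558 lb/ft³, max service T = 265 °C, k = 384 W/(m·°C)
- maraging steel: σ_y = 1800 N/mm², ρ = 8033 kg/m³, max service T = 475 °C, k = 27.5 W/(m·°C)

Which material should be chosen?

Screen on constraints: max service T ≥ 129 °C; k ≥ 0.862 W/(m·K). Survivors: concrete, beryllium, aluminum alloy, copper, maraging steel.
Convert each candidate to consistent units, then evaluate M:
  concrete: σ_y = 39.20 MPa, ρ = 2470 kg/m³
  beryllium: σ_y = 319.0 MPa, ρ = 1856 kg/m³
  aluminum alloy: σ_y = 309.0 MPa, ρ = 2830 kg/m³
  copper: σ_y = 152.4 MPa, ρ = 8938 kg/m³
  maraging steel: σ_y = 1800 MPa, ρ = 8033 kg/m³
  maraging steel: M = 224 kN·m/kg
  beryllium: M = 172 kN·m/kg
  aluminum alloy: M = 109 kN·m/kg
  copper: M = 17.0 kN·m/kg
  concrete: M = 15.9 kN·m/kg
The maximum is for maraging steel.

maraging steel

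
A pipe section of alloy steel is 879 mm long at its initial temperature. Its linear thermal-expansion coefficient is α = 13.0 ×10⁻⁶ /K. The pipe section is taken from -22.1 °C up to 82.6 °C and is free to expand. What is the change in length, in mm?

ΔT = 82.6 − (-22.1) = 104.7 K.
ΔL = α·L₀·ΔT = 13.0×10⁻⁶ × 879 mm × 104.7 K = 1.20 mm.

1.20 mm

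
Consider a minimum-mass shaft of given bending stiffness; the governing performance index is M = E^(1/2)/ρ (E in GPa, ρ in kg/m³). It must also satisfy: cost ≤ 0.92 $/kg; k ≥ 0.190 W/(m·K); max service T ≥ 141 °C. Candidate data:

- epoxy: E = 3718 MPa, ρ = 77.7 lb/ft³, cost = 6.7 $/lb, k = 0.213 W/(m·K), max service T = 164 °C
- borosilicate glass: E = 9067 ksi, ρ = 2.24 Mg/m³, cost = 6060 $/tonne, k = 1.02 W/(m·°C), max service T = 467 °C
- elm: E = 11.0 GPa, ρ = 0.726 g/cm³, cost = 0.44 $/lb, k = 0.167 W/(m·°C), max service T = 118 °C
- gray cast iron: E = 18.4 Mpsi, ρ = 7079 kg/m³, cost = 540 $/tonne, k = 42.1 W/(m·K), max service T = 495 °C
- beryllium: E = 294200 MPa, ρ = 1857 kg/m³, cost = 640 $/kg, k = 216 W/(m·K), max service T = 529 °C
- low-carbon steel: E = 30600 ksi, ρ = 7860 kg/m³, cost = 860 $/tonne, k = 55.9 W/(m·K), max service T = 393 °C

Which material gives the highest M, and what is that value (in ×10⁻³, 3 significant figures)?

Screen on constraints: cost ≤ 0.92 $/kg; k ≥ 0.190 W/(m·K); max service T ≥ 141 °C. Survivors: gray cast iron, low-carbon steel.
After converting to SI:
  gray cast iron: E = 126.9 GPa, ρ = 7079 kg/m³
  low-carbon steel: E = 211.0 GPa, ρ = 7860 kg/m³
  low-carbon steel: M = 1.85×10⁻³
  gray cast iron: M = 1.59×10⁻³
The maximum is for low-carbon steel.

low-carbon steel, M = 1.85×10⁻³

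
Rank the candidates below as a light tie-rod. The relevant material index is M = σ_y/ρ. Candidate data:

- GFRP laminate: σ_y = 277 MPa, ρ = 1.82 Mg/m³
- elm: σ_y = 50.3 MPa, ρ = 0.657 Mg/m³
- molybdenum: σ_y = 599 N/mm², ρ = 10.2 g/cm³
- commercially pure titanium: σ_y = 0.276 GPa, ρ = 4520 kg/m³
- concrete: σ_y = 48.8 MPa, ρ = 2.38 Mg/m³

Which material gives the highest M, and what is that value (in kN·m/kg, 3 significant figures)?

Convert each candidate to consistent units, then evaluate M:
  GFRP laminate: σ_y = 277.0 MPa, ρ = 1820 kg/m³
  elm: σ_y = 50.30 MPa, ρ = 657.0 kg/m³
  molybdenum: σ_y = 599.0 MPa, ρ = 10200 kg/m³
  commercially pure titanium: σ_y = 276.0 MPa, ρ = 4520 kg/m³
  concrete: σ_y = 48.80 MPa, ρ = 2380 kg/m³
  GFRP laminate: M = 152 kN·m/kg
  elm: M = 76.6 kN·m/kg
  commercially pure titanium: M = 61.1 kN·m/kg
  molybdenum: M = 58.7 kN·m/kg
  concrete: M = 20.5 kN·m/kg
GFRP laminate ranks first.

GFRP laminate, M = 152 kN·m/kg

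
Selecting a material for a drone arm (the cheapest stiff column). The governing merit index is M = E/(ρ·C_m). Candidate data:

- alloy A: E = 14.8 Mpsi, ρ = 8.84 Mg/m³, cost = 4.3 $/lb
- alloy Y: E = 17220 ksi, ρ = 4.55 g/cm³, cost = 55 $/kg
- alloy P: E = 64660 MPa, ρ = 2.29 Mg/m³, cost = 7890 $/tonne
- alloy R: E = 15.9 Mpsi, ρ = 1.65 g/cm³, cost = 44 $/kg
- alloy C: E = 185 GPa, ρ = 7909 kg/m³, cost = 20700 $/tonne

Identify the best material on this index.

In SI units:
  alloy A: E = 102.0 GPa, ρ = 8840 kg/m³, cost = 9.480 $/kg
  alloy Y: E = 118.7 GPa, ρ = 4550 kg/m³, cost = 55.00 $/kg
  alloy P: E = 64.66 GPa, ρ = 2290 kg/m³, cost = 7.890 $/kg
  alloy R: E = 109.6 GPa, ρ = 1650 kg/m³, cost = 44.00 $/kg
  alloy C: E = 185.0 GPa, ρ = 7909 kg/m³, cost = 20.70 $/kg
  alloy P: M = 3.58 MN·m per $
  alloy R: M = 1.51 MN·m per $
  alloy A: M = 1.22 MN·m per $
  alloy C: M = 1.13 MN·m per $
  alloy Y: M = 0.474 MN·m per $
Alloy P ranks first.

alloy P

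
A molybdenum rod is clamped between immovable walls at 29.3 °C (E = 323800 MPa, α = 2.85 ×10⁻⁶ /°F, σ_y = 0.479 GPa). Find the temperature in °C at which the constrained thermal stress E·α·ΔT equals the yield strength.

318 °C

E = 323800 MPa = 323.8 GPa.
α = 2.85×10⁻⁶/°F × 9/5 = 5.13×10⁻⁶/K.
σ_y = 0.479 GPa = 479.0 MPa.
E·α·ΔT = 479.0 MPa ⇒ ΔT = 479.0 / (323.8×10³ × 5.13×10⁻⁶) = 288.4 K.
T = 29.3 + 288.4 = 317.7 °C.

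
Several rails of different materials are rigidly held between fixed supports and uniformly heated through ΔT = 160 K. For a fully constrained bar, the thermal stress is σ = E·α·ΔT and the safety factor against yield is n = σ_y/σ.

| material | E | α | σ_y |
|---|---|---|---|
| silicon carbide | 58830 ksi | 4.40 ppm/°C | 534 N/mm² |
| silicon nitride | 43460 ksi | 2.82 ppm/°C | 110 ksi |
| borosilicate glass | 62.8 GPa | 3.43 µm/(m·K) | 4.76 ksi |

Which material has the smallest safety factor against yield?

borosilicate glass

Per material, after unit conversion:
  silicon carbide: E = 405.6, α = 4.40, σ_y = 534.0 → σ = 286 MPa, n = 1.87
  silicon nitride: E = 299.6, α = 2.82, σ_y = 758.4 → σ = 135 MPa, n = 5.61
  borosilicate glass: E = 62.80, α = 3.43, σ_y = 32.82 → σ = 34.5 MPa, n = 0.952
Borosilicate glass has the lowest safety factor, n = 0.952.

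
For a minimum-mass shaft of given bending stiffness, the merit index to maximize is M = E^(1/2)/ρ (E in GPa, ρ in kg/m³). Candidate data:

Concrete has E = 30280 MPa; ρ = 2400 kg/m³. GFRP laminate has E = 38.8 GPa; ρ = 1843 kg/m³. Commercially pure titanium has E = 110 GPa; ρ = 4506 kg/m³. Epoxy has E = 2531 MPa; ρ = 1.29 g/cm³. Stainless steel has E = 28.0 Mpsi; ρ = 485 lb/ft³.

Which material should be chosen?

GFRP laminate

After converting to SI:
  concrete: E = 30.28 GPa, ρ = 2400 kg/m³
  GFRP laminate: E = 38.80 GPa, ρ = 1843 kg/m³
  commercially pure titanium: E = 110.0 GPa, ρ = 4506 kg/m³
  epoxy: E = 2.531 GPa, ρ = 1290 kg/m³
  stainless steel: E = 193.1 GPa, ρ = 7769 kg/m³
  GFRP laminate: M = 3.38×10⁻³
  commercially pure titanium: M = 2.33×10⁻³
  concrete: M = 2.29×10⁻³
  stainless steel: M = 1.79×10⁻³
  epoxy: M = 1.23×10⁻³
The maximum is for GFRP laminate.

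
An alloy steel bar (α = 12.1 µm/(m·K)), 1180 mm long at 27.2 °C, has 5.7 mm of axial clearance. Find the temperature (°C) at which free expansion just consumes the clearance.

426 °C

α·L₀·ΔT = 5.7 mm ⇒ ΔT = 5.7 / (12.1×10⁻⁶ × 1180.0) = 399.2 K.
T = 27.2 + 399.2 = 426.4 °C.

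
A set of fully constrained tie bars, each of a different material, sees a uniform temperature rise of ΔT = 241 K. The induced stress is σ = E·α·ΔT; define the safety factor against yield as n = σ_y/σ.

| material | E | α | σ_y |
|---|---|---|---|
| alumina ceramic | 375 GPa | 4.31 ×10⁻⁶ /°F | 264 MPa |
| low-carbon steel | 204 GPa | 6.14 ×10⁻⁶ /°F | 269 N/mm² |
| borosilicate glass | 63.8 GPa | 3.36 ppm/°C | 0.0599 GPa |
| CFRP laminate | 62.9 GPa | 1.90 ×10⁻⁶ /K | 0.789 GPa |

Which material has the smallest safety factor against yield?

alumina ceramic

With everything in SI (GPa, ×10⁻⁶/K, MPa):
  alumina ceramic: E = 375.0, α = 7.76, σ_y = 264.0 → σ = 701 MPa, n = 0.377
  low-carbon steel: E = 204.0, α = 11.1, σ_y = 269.0 → σ = 543 MPa, n = 0.495
  borosilicate glass: E = 63.80, α = 3.36, σ_y = 59.90 → σ = 51.7 MPa, n = 1.16
  CFRP laminate: E = 62.90, α = 1.90, σ_y = 789.0 → σ = 28.8 MPa, n = 27.4
Smallest n: alumina ceramic with n = 0.377.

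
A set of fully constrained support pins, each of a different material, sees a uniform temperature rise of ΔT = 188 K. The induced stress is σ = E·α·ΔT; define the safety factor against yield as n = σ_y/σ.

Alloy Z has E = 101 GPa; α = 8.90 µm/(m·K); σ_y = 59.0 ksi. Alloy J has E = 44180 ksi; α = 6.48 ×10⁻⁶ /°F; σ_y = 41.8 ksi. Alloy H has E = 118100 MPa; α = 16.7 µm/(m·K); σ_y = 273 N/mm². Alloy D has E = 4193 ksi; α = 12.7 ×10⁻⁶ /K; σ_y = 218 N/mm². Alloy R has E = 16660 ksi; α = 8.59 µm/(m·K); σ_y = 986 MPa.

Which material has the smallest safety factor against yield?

In consistent units (E in GPa, α in ×10⁻⁶/K, σ_y in MPa):
  alloy Z: E = 101.0, α = 8.90, σ_y = 406.8 → σ = 169 MPa, n = 2.41
  alloy J: E = 304.6, α = 11.7, σ_y = 288.2 → σ = 668 MPa, n = 0.431
  alloy H: E = 118.1, α = 16.7, σ_y = 273.0 → σ = 371 MPa, n = 0.736
  alloy D: E = 28.91, α = 12.7, σ_y = 218.0 → σ = 69.0 MPa, n = 3.16
  alloy R: E = 114.9, α = 8.59, σ_y = 986.0 → σ = 186 MPa, n = 5.32
The minimum is alloy J at n = 0.431.

alloy J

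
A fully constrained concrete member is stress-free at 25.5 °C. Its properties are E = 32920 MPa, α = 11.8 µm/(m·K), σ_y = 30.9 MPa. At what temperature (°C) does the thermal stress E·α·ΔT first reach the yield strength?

E = 32920 MPa = 32.92 GPa.
E·α·ΔT = 30.90 MPa ⇒ ΔT = 30.90 / (32.92×10³ × 11.8×10⁻⁶) = 79.55 K.
T = 25.5 + 79.55 = 105.0 °C.

105 °C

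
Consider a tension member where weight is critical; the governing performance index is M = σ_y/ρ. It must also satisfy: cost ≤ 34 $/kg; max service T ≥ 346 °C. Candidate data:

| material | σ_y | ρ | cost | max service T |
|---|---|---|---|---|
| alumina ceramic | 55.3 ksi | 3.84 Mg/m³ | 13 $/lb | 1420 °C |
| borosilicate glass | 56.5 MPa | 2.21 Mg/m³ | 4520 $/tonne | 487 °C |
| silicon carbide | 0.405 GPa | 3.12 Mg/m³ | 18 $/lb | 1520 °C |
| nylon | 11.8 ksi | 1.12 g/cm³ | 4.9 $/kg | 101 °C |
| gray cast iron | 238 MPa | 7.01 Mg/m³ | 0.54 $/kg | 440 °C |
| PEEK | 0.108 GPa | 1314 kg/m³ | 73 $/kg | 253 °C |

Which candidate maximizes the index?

alumina ceramic

Screen on constraints: cost ≤ 34 $/kg; max service T ≥ 346 °C. Survivors: alumina ceramic, borosilicate glass, gray cast iron.
In SI units:
  alumina ceramic: σ_y = 381.3 MPa, ρ = 3840 kg/m³
  borosilicate glass: σ_y = 56.50 MPa, ρ = 2210 kg/m³
  gray cast iron: σ_y = 238.0 MPa, ρ = 7010 kg/m³
  alumina ceramic: M = 99.3 kN·m/kg
  gray cast iron: M = 34.0 kN·m/kg
  borosilicate glass: M = 25.6 kN·m/kg
The maximum is for alumina ceramic.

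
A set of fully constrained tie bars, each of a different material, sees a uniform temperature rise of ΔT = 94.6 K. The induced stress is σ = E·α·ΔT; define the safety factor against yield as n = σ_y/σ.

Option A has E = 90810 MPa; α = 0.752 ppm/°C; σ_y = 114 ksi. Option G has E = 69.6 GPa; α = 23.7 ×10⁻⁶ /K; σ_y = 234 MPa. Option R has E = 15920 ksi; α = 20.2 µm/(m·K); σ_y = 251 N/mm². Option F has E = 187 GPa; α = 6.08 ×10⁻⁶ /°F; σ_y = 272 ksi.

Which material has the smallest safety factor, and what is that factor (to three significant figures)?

option R, n = 1.20

With everything in SI (GPa, ×10⁻⁶/K, MPa):
  option A: E = 90.81, α = 0.752, σ_y = 786.0 → σ = 6.46 MPa, n = 122
  option G: E = 69.60, α = 23.7, σ_y = 234.0 → σ = 156 MPa, n = 1.50
  option R: E = 109.8, α = 20.2, σ_y = 251.0 → σ = 210 MPa, n = 1.20
  option F: E = 187.0, α = 10.9, σ_y = 1875 → σ = 194 MPa, n = 9.69
The minimum is option R at n = 1.20.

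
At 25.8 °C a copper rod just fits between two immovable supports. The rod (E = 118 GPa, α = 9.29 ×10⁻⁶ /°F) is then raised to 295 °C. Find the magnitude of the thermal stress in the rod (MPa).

531 MPa

α = 9.29×10⁻⁶/°F × 9/5 = 16.7×10⁻⁶/K.
ΔT = 269.2 K. Constrained thermal stress σ = E·α·ΔT = 118.0×10³ MPa × 16.7×10⁻⁶ × 269.2 = 531 MPa (compressive).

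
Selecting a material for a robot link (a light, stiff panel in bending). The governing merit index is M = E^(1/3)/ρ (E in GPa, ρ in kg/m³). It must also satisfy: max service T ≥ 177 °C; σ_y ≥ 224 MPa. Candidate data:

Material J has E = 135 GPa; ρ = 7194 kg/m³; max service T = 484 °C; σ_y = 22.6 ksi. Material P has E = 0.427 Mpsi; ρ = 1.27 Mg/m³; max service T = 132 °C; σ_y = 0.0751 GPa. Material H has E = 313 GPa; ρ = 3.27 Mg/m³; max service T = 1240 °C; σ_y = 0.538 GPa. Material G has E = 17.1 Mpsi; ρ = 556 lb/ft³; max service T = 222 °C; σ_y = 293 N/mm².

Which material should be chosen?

material H

Screen on constraints: max service T ≥ 177 °C; σ_y ≥ 224 MPa. Survivors: material H, material G.
Convert each candidate to consistent units, then evaluate M:
  material H: E = 313.0 GPa, ρ = 3270 kg/m³
  material G: E = 117.9 GPa, ρ = 8906 kg/m³
  material H: M = 2.08×10⁻³
  material G: M = 0.551×10⁻³
Highest index: material H.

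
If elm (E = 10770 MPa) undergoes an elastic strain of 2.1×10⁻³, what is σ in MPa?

22.6 MPa

E = 10770 MPa = 10.77 GPa.
σ = E·ε = 10770 MPa × 2.1×10⁻³ = 22.6 MPa.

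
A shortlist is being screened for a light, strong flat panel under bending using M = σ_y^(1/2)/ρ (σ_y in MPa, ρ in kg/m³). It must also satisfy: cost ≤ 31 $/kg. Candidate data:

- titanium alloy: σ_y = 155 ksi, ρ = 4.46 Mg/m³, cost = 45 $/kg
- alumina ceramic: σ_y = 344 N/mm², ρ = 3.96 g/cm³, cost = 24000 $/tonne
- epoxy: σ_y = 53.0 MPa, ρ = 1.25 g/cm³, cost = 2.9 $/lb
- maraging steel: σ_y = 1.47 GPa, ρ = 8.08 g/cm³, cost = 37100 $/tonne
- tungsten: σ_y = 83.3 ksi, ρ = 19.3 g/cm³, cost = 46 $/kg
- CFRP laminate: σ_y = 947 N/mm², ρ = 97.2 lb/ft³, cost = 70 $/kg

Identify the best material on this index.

Screen on constraints: cost ≤ 31 $/kg. Survivors: alumina ceramic, epoxy.
Normalizing units and computing the index:
  alumina ceramic: σ_y = 344.0 MPa, ρ = 3960 kg/m³
  epoxy: σ_y = 53.00 MPa, ρ = 1250 kg/m³
  epoxy: M = 5.82×10⁻³
  alumina ceramic: M = 4.68×10⁻³
Epoxy ranks first.

epoxy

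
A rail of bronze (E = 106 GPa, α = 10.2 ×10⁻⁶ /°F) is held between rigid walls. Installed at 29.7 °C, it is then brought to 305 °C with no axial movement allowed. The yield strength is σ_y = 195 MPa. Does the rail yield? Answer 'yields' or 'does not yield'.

yields

α = 10.2×10⁻⁶/°F × 9/5 = 18.4×10⁻⁶/K.
ΔT = 275.3 K. Constrained thermal stress σ = E·α·ΔT = 106.0×10³ MPa × 18.4×10⁻⁶ × 275.3 = 536 MPa (compressive).
Compare to σ_y = 195 MPa: σ ≥ σ_y, so it yields.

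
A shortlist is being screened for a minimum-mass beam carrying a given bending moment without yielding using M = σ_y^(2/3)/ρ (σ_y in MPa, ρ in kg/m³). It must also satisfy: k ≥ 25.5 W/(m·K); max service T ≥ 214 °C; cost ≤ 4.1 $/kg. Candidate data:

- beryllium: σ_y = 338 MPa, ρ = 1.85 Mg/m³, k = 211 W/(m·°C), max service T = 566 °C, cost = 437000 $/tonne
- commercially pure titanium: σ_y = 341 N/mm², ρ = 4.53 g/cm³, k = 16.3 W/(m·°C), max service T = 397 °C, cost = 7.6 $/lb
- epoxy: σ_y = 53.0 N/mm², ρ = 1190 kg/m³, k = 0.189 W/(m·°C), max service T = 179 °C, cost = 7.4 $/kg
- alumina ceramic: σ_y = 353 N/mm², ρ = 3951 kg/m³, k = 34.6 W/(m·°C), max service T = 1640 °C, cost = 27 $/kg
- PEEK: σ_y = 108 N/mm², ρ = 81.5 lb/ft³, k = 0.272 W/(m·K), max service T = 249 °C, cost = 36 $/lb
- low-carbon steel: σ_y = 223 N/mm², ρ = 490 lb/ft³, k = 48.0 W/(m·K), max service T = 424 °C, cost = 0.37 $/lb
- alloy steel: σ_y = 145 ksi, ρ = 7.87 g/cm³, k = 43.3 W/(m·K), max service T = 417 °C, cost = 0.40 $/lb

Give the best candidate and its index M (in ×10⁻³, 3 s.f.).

alloy steel, M = 12.7×10⁻³

Screen on constraints: k ≥ 25.5 W/(m·K); max service T ≥ 214 °C; cost ≤ 4.1 $/kg. Survivors: low-carbon steel, alloy steel.
After converting to SI:
  low-carbon steel: σ_y = 223.0 MPa, ρ = 7849 kg/m³
  alloy steel: σ_y = 999.7 MPa, ρ = 7870 kg/m³
  alloy steel: M = 12.7×10⁻³
  low-carbon steel: M = 4.69×10⁻³
Alloy steel ranks first.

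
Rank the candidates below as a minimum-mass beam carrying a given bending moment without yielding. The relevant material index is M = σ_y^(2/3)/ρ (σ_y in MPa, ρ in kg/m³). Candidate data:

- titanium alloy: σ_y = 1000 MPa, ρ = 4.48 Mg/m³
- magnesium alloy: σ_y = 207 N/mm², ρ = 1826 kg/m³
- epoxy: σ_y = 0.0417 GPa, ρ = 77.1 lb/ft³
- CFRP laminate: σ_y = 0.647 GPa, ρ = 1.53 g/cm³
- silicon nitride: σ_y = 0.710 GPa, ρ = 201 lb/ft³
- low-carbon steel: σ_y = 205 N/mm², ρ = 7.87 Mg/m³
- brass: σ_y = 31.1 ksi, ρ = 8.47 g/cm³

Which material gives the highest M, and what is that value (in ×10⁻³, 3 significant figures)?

After converting to SI:
  titanium alloy: σ_y = 1000 MPa, ρ = 4480 kg/m³
  magnesium alloy: σ_y = 207.0 MPa, ρ = 1826 kg/m³
  epoxy: σ_y = 41.70 MPa, ρ = 1235 kg/m³
  CFRP laminate: σ_y = 647.0 MPa, ρ = 1530 kg/m³
  silicon nitride: σ_y = 710.0 MPa, ρ = 3220 kg/m³
  low-carbon steel: σ_y = 205.0 MPa, ρ = 7870 kg/m³
  brass: σ_y = 214.4 MPa, ρ = 8470 kg/m³
  CFRP laminate: M = 48.9×10⁻³
  silicon nitride: M = 24.7×10⁻³
  titanium alloy: M = 22.3×10⁻³
  magnesium alloy: M = 19.2×10⁻³
  epoxy: M = 9.74×10⁻³
  low-carbon steel: M = 4.42×10⁻³
  brass: M = 4.23×10⁻³
CFRP laminate ranks first.

CFRP laminate, M = 48.9×10⁻³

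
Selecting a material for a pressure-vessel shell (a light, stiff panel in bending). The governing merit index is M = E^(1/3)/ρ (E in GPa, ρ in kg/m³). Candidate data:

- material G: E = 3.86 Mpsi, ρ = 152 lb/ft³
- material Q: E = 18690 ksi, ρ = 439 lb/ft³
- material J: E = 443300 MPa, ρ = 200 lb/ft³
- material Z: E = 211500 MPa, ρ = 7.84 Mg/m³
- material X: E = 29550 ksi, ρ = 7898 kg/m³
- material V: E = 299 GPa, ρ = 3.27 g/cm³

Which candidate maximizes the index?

material J

Putting every candidate on a common basis:
  material G: E = 26.61 GPa, ρ = 2435 kg/m³
  material Q: E = 128.9 GPa, ρ = 7032 kg/m³
  material J: E = 443.3 GPa, ρ = 3204 kg/m³
  material Z: E = 211.5 GPa, ρ = 7840 kg/m³
  material X: E = 203.7 GPa, ρ = 7898 kg/m³
  material V: E = 299.0 GPa, ρ = 3270 kg/m³
  material J: M = 2.38×10⁻³
  material V: M = 2.04×10⁻³
  material G: M = 1.23×10⁻³
  material Z: M = 0.760×10⁻³
  material X: M = 0.745×10⁻³
  material Q: M = 0.718×10⁻³
Material J has the largest M.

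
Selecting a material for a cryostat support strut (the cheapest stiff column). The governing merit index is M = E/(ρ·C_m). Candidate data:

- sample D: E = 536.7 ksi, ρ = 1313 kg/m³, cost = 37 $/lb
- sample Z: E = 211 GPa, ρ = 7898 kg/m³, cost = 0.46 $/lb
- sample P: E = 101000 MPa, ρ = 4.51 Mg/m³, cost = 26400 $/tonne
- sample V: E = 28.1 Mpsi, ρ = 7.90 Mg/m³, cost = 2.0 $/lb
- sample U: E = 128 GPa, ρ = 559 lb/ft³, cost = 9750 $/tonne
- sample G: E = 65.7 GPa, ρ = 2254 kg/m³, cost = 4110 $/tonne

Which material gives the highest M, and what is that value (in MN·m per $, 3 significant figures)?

After converting to SI:
  sample D: E = 3.700 GPa, ρ = 1313 kg/m³, cost = 81.57 $/kg
  sample Z: E = 211.0 GPa, ρ = 7898 kg/m³, cost = 1.014 $/kg
  sample P: E = 101.0 GPa, ρ = 4510 kg/m³, cost = 26.40 $/kg
  sample V: E = 193.7 GPa, ρ = 7900 kg/m³, cost = 4.409 $/kg
  sample U: E = 128.0 GPa, ρ = 8954 kg/m³, cost = 9.750 $/kg
  sample G: E = 65.70 GPa, ρ = 2254 kg/m³, cost = 4.110 $/kg
  sample Z: M = 26.3 MN·m per $
  sample G: M = 7.09 MN·m per $
  sample V: M = 5.56 MN·m per $
  sample U: M = 1.47 MN·m per $
  sample P: M = 0.848 MN·m per $
  sample D: M = 0.0346 MN·m per $
Sample Z has the largest M.

sample Z, M = 26.3 MN·m per $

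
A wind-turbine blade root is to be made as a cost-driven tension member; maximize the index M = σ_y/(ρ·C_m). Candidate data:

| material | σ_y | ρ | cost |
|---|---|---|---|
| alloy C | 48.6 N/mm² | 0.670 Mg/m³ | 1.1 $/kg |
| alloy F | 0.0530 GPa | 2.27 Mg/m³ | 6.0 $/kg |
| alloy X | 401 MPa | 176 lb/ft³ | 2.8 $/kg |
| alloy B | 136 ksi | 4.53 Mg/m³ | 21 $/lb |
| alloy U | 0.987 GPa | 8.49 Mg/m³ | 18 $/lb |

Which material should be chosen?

Putting every candidate on a common basis:
  alloy C: σ_y = 48.60 MPa, ρ = 670.0 kg/m³, cost = 1.100 $/kg
  alloy F: σ_y = 53.00 MPa, ρ = 2270 kg/m³, cost = 6.000 $/kg
  alloy X: σ_y = 401.0 MPa, ρ = 2819 kg/m³, cost = 2.800 $/kg
  alloy B: σ_y = 937.7 MPa, ρ = 4530 kg/m³, cost = 46.30 $/kg
  alloy U: σ_y = 987.0 MPa, ρ = 8490 kg/m³, cost = 39.68 $/kg
  alloy C: M = 65.9 kN·m per $
  alloy X: M = 50.8 kN·m per $
  alloy B: M = 4.47 kN·m per $
  alloy F: M = 3.89 kN·m per $
  alloy U: M = 2.93 kN·m per $
The maximum is for alloy C.

alloy C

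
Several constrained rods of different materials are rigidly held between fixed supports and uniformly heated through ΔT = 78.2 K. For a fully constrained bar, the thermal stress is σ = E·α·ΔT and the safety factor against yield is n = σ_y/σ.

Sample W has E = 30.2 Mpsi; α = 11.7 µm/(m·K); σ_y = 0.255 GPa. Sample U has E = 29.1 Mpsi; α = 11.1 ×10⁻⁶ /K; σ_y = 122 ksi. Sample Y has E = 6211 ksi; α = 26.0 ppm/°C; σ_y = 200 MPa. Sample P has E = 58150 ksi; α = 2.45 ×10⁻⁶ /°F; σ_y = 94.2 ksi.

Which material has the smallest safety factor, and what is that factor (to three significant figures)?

With everything in SI (GPa, ×10⁻⁶/K, MPa):
  sample W: E = 208.2, α = 11.7, σ_y = 255.0 → σ = 191 MPa, n = 1.34
  sample U: E = 200.6, α = 11.1, σ_y = 841.2 → σ = 174 MPa, n = 4.83
  sample Y: E = 42.82, α = 26.0, σ_y = 200.0 → σ = 87.1 MPa, n = 2.30
  sample P: E = 400.9, α = 4.41, σ_y = 649.5 → σ = 138 MPa, n = 4.70
Sample W has the lowest safety factor, n = 1.34.

sample W, n = 1.34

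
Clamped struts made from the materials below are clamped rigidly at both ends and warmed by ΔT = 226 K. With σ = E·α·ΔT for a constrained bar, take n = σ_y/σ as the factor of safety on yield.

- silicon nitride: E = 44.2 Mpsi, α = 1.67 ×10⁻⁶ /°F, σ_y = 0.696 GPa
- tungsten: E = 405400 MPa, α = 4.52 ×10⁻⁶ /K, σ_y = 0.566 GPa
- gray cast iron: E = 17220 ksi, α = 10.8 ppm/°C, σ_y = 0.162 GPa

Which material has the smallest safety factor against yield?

Per material, after unit conversion:
  silicon nitride: E = 304.7, α = 3.01, σ_y = 696.0 → σ = 207 MPa, n = 3.36
  tungsten: E = 405.4, α = 4.52, σ_y = 566.0 → σ = 414 MPa, n = 1.37
  gray cast iron: E = 118.7, α = 10.8, σ_y = 162.0 → σ = 290 MPa, n = 0.559
Gray cast iron has the lowest safety factor, n = 0.559.

gray cast iron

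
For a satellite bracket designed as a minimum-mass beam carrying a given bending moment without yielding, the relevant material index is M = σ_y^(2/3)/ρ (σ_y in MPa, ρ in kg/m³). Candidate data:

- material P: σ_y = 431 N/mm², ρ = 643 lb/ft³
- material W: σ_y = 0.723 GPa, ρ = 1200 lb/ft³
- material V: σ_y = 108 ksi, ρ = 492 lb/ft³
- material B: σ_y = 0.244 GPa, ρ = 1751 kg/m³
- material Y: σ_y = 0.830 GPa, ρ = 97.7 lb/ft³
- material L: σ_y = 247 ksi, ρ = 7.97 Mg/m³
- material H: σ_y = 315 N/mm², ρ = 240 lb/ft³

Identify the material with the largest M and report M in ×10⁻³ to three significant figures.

Putting every candidate on a common basis:
  material P: σ_y = 431.0 MPa, ρ = 10300 kg/m³
  material W: σ_y = 723.0 MPa, ρ = 19220 kg/m³
  material V: σ_y = 744.6 MPa, ρ = 7881 kg/m³
  material B: σ_y = 244.0 MPa, ρ = 1751 kg/m³
  material Y: σ_y = 830.0 MPa, ρ = 1565 kg/m³
  material L: σ_y = 1703 MPa, ρ = 7970 kg/m³
  material H: σ_y = 315.0 MPa, ρ = 3844 kg/m³
  material Y: M = 56.4×10⁻³
  material B: M = 22.3×10⁻³
  material L: M = 17.9×10⁻³
  material H: M = 12.0×10⁻³
  material V: M = 10.4×10⁻³
  material P: M = 5.54×10⁻³
  material W: M = 4.19×10⁻³
Material Y ranks first.

material Y, M = 56.4×10⁻³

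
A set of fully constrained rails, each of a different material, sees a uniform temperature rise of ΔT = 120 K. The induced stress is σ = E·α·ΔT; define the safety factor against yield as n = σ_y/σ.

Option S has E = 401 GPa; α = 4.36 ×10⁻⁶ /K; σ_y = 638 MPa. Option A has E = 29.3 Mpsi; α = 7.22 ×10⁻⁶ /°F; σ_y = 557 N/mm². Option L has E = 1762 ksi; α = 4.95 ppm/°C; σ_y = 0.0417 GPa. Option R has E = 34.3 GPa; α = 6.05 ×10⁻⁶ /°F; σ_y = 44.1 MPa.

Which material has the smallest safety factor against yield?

option R

Converting E to GPa, α to ×10⁻⁶/K, σ_y to MPa, then σ and n for each:
  option S: E = 401.0, α = 4.36, σ_y = 638.0 → σ = 210 MPa, n = 3.04
  option A: E = 202.0, α = 13.0, σ_y = 557.0 → σ = 315 MPa, n = 1.77
  option L: E = 12.15, α = 4.95, σ_y = 41.70 → σ = 7.22 MPa, n = 5.78
  option R: E = 34.30, α = 10.9, σ_y = 44.10 → σ = 44.8 MPa, n = 0.984
The minimum is option R at n = 0.984.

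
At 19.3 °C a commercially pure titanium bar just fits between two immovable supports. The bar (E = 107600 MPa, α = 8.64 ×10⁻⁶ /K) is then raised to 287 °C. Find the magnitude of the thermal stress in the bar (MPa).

249 MPa

E = 107600 MPa = 107.6 GPa.
ΔT = 267.7 K. Constrained thermal stress σ = E·α·ΔT = 107.6×10³ MPa × 8.64×10⁻⁶ × 267.7 = 249 MPa (compressive).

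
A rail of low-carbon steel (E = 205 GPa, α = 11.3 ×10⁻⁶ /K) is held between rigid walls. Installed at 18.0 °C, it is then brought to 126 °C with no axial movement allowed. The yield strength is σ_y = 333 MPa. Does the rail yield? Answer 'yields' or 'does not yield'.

does not yield

ΔT = 108.0 K. Constrained thermal stress σ = E·α·ΔT = 205.0×10³ MPa × 11.3×10⁻⁶ × 108.0 = 250 MPa (compressive).
Compare to σ_y = 333 MPa: σ < σ_y, so it does not yield.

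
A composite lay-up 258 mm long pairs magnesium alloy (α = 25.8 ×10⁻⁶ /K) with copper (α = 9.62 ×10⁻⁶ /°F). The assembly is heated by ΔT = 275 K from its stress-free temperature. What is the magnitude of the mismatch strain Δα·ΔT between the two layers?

copper: α = 9.62×10⁻⁶/°F × 9/5 = 17.3×10⁻⁶/K.
Δα = |25.8 − 17.3|×10⁻⁶/K = 8.48×10⁻⁶/K.
Mismatch strain = Δα·ΔT = 8.48×10⁻⁶ × 275.0 = 2.33×10⁻³.

2.33×10⁻³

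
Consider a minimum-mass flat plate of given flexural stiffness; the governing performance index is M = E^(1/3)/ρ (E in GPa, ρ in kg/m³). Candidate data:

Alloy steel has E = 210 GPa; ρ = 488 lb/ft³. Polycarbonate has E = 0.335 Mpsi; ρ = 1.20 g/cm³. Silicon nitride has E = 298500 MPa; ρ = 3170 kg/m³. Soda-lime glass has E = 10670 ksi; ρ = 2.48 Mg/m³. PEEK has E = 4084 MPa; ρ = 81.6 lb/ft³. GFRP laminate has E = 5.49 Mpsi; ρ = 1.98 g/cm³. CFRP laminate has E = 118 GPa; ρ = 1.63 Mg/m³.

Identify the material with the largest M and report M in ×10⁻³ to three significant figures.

Convert each candidate to consistent units, then evaluate M:
  alloy steel: E = 210.0 GPa, ρ = 7817 kg/m³
  polycarbonate: E = 2.310 GPa, ρ = 1200 kg/m³
  silicon nitride: E = 298.5 GPa, ρ = 3170 kg/m³
  soda-lime glass: E = 73.57 GPa, ρ = 2480 kg/m³
  PEEK: E = 4.084 GPa, ρ = 1307 kg/m³
  GFRP laminate: E = 37.85 GPa, ρ = 1980 kg/m³
  CFRP laminate: E = 118.0 GPa, ρ = 1630 kg/m³
  CFRP laminate: M = 3.01×10⁻³
  silicon nitride: M = 2.11×10⁻³
  GFRP laminate: M = 1.70×10⁻³
  soda-lime glass: M = 1.69×10⁻³
  PEEK: M = 1.22×10⁻³
  polycarbonate: M = 1.10×10⁻³
  alloy steel: M = 0.760×10⁻³
CFRP laminate has the largest M.

CFRP laminate, M = 3.01×10⁻³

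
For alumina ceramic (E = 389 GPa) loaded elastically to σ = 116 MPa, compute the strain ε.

2.98×10⁻⁴

ε = σ/E = 116 / 389000 = 2.98×10⁻⁴.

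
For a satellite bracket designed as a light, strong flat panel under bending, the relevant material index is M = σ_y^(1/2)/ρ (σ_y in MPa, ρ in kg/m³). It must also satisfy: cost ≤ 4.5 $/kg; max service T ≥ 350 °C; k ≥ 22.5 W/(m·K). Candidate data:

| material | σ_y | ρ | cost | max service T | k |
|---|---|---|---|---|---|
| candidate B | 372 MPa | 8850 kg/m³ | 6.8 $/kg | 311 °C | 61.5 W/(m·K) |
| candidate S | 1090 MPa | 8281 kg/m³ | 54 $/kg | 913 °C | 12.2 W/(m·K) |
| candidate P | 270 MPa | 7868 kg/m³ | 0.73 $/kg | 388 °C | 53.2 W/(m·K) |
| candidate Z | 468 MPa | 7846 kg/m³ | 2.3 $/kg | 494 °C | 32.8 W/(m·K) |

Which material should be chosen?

Screen on constraints: cost ≤ 4.5 $/kg; max service T ≥ 350 °C; k ≥ 22.5 W/(m·K). Survivors: candidate P, candidate Z.
Computing M directly (units already consistent):
  candidate Z: M = 2.76×10⁻³
  candidate P: M = 2.09×10⁻³
The maximum is for candidate Z.

candidate Z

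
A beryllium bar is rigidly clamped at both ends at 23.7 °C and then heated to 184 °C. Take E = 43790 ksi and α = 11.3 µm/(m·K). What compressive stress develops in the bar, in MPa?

E = 43790 ksi = 301.9 GPa.
ΔT = 160.3 K. Constrained thermal stress σ = E·α·ΔT = 301.9×10³ MPa × 11.3×10⁻⁶ × 160.3 = 547 MPa (compressive).

547 MPa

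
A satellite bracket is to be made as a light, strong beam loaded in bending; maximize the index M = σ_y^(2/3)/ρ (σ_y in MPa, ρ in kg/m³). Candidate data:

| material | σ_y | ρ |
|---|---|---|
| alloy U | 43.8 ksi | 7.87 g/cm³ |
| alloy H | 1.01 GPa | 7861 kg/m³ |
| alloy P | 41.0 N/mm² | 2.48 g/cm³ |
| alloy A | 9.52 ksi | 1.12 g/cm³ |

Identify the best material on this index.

alloy A

In SI units:
  alloy U: σ_y = 302.0 MPa, ρ = 7870 kg/m³
  alloy H: σ_y = 1010 MPa, ρ = 7861 kg/m³
  alloy P: σ_y = 41.00 MPa, ρ = 2480 kg/m³
  alloy A: σ_y = 65.64 MPa, ρ = 1120 kg/m³
  alloy A: M = 14.5×10⁻³
  alloy H: M = 12.8×10⁻³
  alloy U: M = 5.72×10⁻³
  alloy P: M = 4.79×10⁻³
Highest index: alloy A.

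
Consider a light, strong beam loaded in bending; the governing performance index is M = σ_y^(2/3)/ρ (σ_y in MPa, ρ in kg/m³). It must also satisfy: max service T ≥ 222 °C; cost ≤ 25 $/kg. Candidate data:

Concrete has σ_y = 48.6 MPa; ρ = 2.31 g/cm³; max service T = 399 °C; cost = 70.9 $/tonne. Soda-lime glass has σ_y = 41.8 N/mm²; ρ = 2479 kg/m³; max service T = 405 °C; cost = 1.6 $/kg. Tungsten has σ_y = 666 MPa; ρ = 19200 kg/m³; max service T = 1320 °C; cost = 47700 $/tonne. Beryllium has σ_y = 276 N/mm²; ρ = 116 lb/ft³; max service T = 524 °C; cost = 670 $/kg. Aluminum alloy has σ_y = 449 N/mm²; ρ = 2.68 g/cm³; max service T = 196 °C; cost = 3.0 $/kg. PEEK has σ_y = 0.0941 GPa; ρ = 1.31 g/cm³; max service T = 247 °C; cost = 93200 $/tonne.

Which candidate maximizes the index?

Screen on constraints: max service T ≥ 222 °C; cost ≤ 25 $/kg. Survivors: concrete, soda-lime glass.
Putting every candidate on a common basis:
  concrete: σ_y = 48.60 MPa, ρ = 2310 kg/m³
  soda-lime glass: σ_y = 41.80 MPa, ρ = 2479 kg/m³
  concrete: M = 5.77×10⁻³
  soda-lime glass: M = 4.86×10⁻³
The maximum is for concrete.

concrete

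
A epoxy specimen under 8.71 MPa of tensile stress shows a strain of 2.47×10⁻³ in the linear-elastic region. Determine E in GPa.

3.53 GPa

E = σ/ε = 8.71 MPa / 2.47×10⁻³ = 3526 MPa = 3.53 GPa.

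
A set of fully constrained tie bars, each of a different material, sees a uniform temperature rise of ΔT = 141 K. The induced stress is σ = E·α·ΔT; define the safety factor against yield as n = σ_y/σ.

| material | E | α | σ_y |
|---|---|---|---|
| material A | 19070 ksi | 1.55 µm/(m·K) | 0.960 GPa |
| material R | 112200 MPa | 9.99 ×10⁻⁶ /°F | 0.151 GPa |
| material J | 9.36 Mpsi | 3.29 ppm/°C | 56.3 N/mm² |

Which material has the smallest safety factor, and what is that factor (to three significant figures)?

In consistent units (E in GPa, α in ×10⁻⁶/K, σ_y in MPa):
  material A: E = 131.5, α = 1.55, σ_y = 960.0 → σ = 28.7 MPa, n = 33.4
  material R: E = 112.2, α = 18.0, σ_y = 151.0 → σ = 284 MPa, n = 0.531
  material J: E = 64.53, α = 3.29, σ_y = 56.30 → σ = 29.9 MPa, n = 1.88
Smallest n: material R with n = 0.531.

material R, n = 0.531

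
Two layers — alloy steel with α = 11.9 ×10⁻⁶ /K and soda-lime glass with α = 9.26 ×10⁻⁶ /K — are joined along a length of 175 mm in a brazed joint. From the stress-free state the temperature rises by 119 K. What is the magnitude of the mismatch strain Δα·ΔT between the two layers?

3.14×10⁻⁴

Δα = |11.9 − 9.26|×10⁻⁶/K = 2.64×10⁻⁶/K.
Mismatch strain = Δα·ΔT = 2.64×10⁻⁶ × 119.0 = 3.14×10⁻⁴.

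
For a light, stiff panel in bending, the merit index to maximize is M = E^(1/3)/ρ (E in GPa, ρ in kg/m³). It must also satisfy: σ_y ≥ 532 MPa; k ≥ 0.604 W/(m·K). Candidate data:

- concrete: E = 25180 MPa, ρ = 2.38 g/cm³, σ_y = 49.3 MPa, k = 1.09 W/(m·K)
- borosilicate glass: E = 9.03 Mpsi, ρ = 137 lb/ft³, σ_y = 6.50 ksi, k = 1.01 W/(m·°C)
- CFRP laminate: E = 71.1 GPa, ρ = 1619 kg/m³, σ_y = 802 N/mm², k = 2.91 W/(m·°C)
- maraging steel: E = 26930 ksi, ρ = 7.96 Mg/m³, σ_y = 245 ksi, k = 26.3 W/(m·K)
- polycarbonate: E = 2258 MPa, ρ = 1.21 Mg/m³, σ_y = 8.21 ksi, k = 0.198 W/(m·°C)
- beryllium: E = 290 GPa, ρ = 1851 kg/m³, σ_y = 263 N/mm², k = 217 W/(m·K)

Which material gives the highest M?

Screen on constraints: σ_y ≥ 532 MPa; k ≥ 0.604 W/(m·K). Survivors: CFRP laminate, maraging steel.
After converting to SI:
  CFRP laminate: E = 71.10 GPa, ρ = 1619 kg/m³
  maraging steel: E = 185.7 GPa, ρ = 7960 kg/m³
  CFRP laminate: M = 2.56×10⁻³
  maraging steel: M = 0.717×10⁻³
The maximum is for CFRP laminate.

CFRP laminate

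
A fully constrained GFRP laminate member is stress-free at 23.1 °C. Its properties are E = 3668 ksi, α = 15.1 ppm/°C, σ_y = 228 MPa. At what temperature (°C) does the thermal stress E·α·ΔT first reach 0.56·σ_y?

E = 3668 ksi = 25.29 GPa.
E·α·ΔT = 127.7 MPa ⇒ ΔT = 127.7 / (25.29×10³ × 15.1×10⁻⁶) = 334.3 K.
T = 23.1 + 334.3 = 357.4 °C.

357 °C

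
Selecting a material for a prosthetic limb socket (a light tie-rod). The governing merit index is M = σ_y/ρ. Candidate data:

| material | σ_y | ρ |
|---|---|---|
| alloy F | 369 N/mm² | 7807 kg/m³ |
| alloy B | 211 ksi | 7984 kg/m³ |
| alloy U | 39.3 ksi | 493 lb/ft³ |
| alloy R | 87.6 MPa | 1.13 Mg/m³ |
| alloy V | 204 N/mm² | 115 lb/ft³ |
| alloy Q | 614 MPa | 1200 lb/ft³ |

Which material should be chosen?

alloy B

After converting to SI:
  alloy F: σ_y = 369.0 MPa, ρ = 7807 kg/m³
  alloy B: σ_y = 1455 MPa, ρ = 7984 kg/m³
  alloy U: σ_y = 271.0 MPa, ρ = 7897 kg/m³
  alloy R: σ_y = 87.60 MPa, ρ = 1130 kg/m³
  alloy V: σ_y = 204.0 MPa, ρ = 1842 kg/m³
  alloy Q: σ_y = 614.0 MPa, ρ = 19220 kg/m³
  alloy B: M = 182 kN·m/kg
  alloy V: M = 111 kN·m/kg
  alloy R: M = 77.5 kN·m/kg
  alloy F: M = 47.3 kN·m/kg
  alloy U: M = 34.3 kN·m/kg
  alloy Q: M = 31.9 kN·m/kg
Alloy B ranks first.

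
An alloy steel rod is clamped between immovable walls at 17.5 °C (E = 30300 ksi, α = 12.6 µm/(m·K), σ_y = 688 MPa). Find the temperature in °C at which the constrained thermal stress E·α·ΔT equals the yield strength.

279 °C

E = 30300 ksi = 208.9 GPa.
E·α·ΔT = 688.0 MPa ⇒ ΔT = 688.0 / (208.9×10³ × 12.6×10⁻⁶) = 261.4 K.
T = 17.5 + 261.4 = 278.9 °C.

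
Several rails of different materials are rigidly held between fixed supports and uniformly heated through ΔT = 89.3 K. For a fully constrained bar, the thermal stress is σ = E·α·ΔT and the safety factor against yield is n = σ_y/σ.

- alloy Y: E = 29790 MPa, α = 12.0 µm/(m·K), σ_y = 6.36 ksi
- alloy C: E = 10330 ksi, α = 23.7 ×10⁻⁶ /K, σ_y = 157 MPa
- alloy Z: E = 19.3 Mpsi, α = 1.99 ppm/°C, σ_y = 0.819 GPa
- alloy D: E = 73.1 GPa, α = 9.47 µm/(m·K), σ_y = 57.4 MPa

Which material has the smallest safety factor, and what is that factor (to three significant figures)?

alloy D, n = 0.929

Converting E to GPa, α to ×10⁻⁶/K, σ_y to MPa, then σ and n for each:
  alloy Y: E = 29.79, α = 12.0, σ_y = 43.85 → σ = 31.9 MPa, n = 1.37
  alloy C: E = 71.22, α = 23.7, σ_y = 157.0 → σ = 151 MPa, n = 1.04
  alloy Z: E = 133.1, α = 1.99, σ_y = 819.0 → σ = 23.6 MPa, n = 34.6
  alloy D: E = 73.10, α = 9.47, σ_y = 57.40 → σ = 61.8 MPa, n = 0.929
The minimum is alloy D at n = 0.929.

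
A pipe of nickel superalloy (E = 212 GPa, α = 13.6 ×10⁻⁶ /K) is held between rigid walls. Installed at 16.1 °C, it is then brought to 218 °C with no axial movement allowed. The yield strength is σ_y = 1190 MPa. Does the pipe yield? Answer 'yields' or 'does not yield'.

does not yield

ΔT = 201.9 K. Constrained thermal stress σ = E·α·ΔT = 212.0×10³ MPa × 13.6×10⁻⁶ × 201.9 = 582 MPa (compressive).
Compare to σ_y = 1190 MPa: σ < σ_y, so it does not yield.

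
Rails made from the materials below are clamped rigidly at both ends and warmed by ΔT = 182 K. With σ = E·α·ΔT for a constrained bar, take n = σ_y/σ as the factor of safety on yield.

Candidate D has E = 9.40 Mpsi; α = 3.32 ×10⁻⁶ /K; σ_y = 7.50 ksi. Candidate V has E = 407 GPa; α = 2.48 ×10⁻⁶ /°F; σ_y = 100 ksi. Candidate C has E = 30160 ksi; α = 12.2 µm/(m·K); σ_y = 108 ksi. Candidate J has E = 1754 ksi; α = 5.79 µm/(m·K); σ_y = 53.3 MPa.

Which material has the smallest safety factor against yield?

In consistent units (E in GPa, α in ×10⁻⁶/K, σ_y in MPa):
  candidate D: E = 64.81, α = 3.32, σ_y = 51.71 → σ = 39.2 MPa, n = 1.32
  candidate V: E = 407.0, α = 4.46, σ_y = 689.5 → σ = 331 MPa, n = 2.09
  candidate C: E = 207.9, α = 12.2, σ_y = 744.6 → σ = 462 MPa, n = 1.61
  candidate J: E = 12.09, α = 5.79, σ_y = 53.30 → σ = 12.7 MPa, n = 4.18
Candidate D has the lowest safety factor, n = 1.32.

candidate D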